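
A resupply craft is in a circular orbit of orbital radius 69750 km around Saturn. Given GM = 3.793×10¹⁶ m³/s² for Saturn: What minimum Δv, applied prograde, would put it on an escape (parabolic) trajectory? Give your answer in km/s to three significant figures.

Δv ≈ 9.66 km/s

r = 69750 km = 6.975×10⁷ m.
Circular speed v_c = √(μ/r) = 23320 m/s.
Escape speed v_esc = √(2μ/r) = √2 × v_c = 32980 m/s.
Δv = v_esc − v_c = 9659 m/s = 9.659 km/s.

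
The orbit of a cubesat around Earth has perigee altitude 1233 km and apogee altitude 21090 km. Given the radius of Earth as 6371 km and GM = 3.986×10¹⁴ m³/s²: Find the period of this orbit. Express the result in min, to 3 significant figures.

T ≈ 385 min

r_p = 6371 + 1233 = 7604.0 km = 7.6040×10⁶ m.
r_a = 6371 + 21090 = 27461 km = 2.7461×10⁷ m.
Semi-major axis a = (r_p + r_a)/2 = (7604.0 + 27461)/2 = 17532 km = 1.753×10⁷ m.
By Kepler's third law T = 2π√(a³/μ) = 2π × 3.677×10³ = 2.310×10⁴ s.
= 385.1 min.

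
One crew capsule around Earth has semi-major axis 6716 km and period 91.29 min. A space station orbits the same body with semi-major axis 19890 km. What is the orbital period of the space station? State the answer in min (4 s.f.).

Kepler's third law: T² ∝ a³, so T₂ = T₁ (a₂/a₁)^(3/2).
a₂/a₁ = 2.962, (a₂/a₁)^(3/2) = 5.097.
T₂ = 91.29 × 5.097 = 465.3 min.

T₂ ≈ 465.3 min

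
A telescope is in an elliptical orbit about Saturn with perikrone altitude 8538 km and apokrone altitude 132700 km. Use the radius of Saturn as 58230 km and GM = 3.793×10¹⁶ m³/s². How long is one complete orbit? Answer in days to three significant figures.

r_p = 58230 + 8538 = 66768 km = 6.6768×10⁷ m.
r_a = 58230 + 132700 = 190930 km = 1.9093×10⁸ m.
Semi-major axis a = (r_p + r_a)/2 = (66768 + 1.9093×10⁵)/2 = 1.2885×10⁵ km = 1.288×10⁸ m.
By Kepler's third law T = 2π√(a³/μ) = 2π × 7.510×10³ = 4.719×10⁴ s.
= 0.5461 days.

T ≈ 0.546 days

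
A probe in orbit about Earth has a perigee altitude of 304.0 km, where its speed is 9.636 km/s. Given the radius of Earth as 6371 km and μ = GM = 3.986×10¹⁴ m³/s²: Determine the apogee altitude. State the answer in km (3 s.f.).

apogee altitude ≈ 16900 km

r_p = 6371 + 304.0 = 6675.0 km = 6.675×10⁶ m.
Specific energy ε = v²/2 − μ/r = -1.329×10⁷ J/kg, so a = −μ/(2ε) = 1.500×10⁷ m.
The apsides satisfy r_p + r_a = 2a, so the apogee radius is 2a − r_p = 2.332×10⁷ m = 23319 km.
Apogee altitude = 23319 − 6371 = 16948 km.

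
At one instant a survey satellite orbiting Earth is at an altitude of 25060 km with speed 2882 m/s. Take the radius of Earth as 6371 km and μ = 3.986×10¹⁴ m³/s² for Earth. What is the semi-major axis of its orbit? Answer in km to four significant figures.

r = 6371 + 25060 = 31431 km = 3.143×10⁷ m.
Vis-viva rearranged: 1/a = 2/r − v²/μ = 6.363×10⁻⁸ − 2.084×10⁻⁸ = 4.279×10⁻⁸ m⁻¹.
a = 2.337×10⁷ m = 23368 km.

a ≈ 23370 km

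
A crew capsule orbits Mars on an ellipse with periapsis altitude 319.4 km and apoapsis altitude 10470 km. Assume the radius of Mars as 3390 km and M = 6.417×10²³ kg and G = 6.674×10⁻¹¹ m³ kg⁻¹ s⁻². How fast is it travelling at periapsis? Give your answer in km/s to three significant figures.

v ≈ 4.27 km/s

μ = GM = 6.674×10⁻¹¹ × 6.417×10²³ = 4.283×10¹³ m³/s².
r_p = 3390 + 319.4 = 3709.4 km = 3.7094×10⁶ m.
r_a = 3390 + 10470 = 13860 km = 1.3860×10⁷ m.
Semi-major axis a = (r_p + r_a)/2 = 8784.7 km = 8.785×10⁶ m.
Vis-viva: v² = μ(2/r − 1/a) = 4.283×10¹³ × (5.392×10⁻⁷ − 1.138×10⁻⁷) = 1.822×10⁷ m²/s².
v = 4268 m/s = 4.268 km/s.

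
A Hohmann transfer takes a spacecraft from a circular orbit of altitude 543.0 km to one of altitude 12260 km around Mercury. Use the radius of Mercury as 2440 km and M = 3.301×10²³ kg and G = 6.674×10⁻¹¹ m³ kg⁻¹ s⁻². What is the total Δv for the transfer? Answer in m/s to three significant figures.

Δv_total ≈ 1300 m/s

μ = GM = 6.674×10⁻¹¹ × 3.301×10²³ = 2.203×10¹³ m³/s².
r₁ = 2440 + 543.0 = 2983.0 km = 2.9830×10⁶ m.
r₂ = 2440 + 12260 = 14700 km = 1.4700×10⁷ m.
Transfer ellipse a_t = (r₁ + r₂)/2 = 8.842×10⁶ m.
At r₁: circular v_c1 = √(μ/r₁) = 2718 m/s; transfer-periherm v_p = √[μ(2/r₁ − 1/a_t)] = 3504 m/s.
Δv₁ = v_p − v_c1 = 786.5 m/s.
At r₂: circular v_c2 = √(μ/r₂) = 1224 m/s; transfer-apoherm v_a = √[μ(2/r₂ − 1/a_t)] = 711.1 m/s.
Δv₂ = v_c2 − v_a = 513.1 m/s.
Total Δv = Δv₁ + Δv₂ = 1300 m/s.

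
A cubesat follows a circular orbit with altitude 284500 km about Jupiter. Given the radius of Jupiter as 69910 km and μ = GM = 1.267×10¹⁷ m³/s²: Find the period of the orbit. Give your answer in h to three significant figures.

r = 69910 + 284500 = 354410 km = 3.5441×10⁸ m.
Kepler's third law: T = 2π√(r³/μ) = 2π√((3.544×10⁸)³ / 1.267×10¹⁷).
r³/μ = 3.514×10⁸ s², so T = 2π × 1.874×10⁴ = 1.178×10⁵ s.
Converting: 1.178×10⁵ s ÷ 3600 = 32.72 h.

T ≈ 32.7 h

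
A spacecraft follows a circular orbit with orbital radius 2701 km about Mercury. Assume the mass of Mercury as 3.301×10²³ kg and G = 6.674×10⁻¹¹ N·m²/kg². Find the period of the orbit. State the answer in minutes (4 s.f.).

T ≈ 99.04 minutes

μ = GM = 6.674×10⁻¹¹ × 3.301×10²³ = 2.203×10¹³ m³/s².
r = 2701 km = 2.701×10⁶ m.
Kepler's third law: T = 2π√(r³/μ) = 2π√((2.701×10⁶)³ / 2.203×10¹³).
r³/μ = 8.944×10⁵ s², so T = 2π × 9.457×10² = 5.942×10³ s.
Converting: 5.942×10³ s ÷ 60.00 = 99.04 minutes.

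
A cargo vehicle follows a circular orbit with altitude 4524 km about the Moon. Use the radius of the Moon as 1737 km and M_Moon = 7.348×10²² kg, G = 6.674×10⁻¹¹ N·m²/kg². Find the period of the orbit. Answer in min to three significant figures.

μ = GM = 6.674×10⁻¹¹ × 7.348×10²² = 4.904×10¹² m³/s².
r = 1737 + 4524 = 6261.0 km = 6.2610×10⁶ m.
Kepler's third law: T = 2π√(r³/μ) = 2π√((6.261×10⁶)³ / 4.904×10¹²).
r³/μ = 5.005×10⁷ s², so T = 2π × 7.074×10³ = 4.445×10⁴ s.
Converting: 4.445×10⁴ s ÷ 60.00 = 740.8 min.

T ≈ 741 min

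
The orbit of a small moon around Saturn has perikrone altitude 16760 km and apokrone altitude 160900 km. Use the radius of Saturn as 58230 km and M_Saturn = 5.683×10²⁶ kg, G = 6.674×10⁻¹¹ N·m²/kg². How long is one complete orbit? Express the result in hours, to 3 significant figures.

T ≈ 16.0 hours

μ = GM = 6.674×10⁻¹¹ × 5.683×10²⁶ = 3.793×10¹⁶ m³/s².
r_p = 58230 + 16760 = 74990 km = 7.4990×10⁷ m.
r_a = 58230 + 160900 = 219130 km = 2.1913×10⁸ m.
Semi-major axis a = (r_p + r_a)/2 = (74990 + 2.1913×10⁵)/2 = 1.4706×10⁵ km = 1.471×10⁸ m.
By Kepler's third law T = 2π√(a³/μ) = 2π × 9.157×10³ = 5.754×10⁴ s.
= 15.98 hours.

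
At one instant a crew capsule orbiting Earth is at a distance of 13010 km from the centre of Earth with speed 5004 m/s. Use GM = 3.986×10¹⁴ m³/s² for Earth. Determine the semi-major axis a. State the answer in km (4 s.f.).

r = 1.301×10⁷ m.
Vis-viva rearranged: 1/a = 2/r − v²/μ = 1.537×10⁻⁷ − 6.282×10⁻⁸ = 9.091×10⁻⁸ m⁻¹.
a = 1.100×10⁷ m = 11000 km.

a ≈ 11000 km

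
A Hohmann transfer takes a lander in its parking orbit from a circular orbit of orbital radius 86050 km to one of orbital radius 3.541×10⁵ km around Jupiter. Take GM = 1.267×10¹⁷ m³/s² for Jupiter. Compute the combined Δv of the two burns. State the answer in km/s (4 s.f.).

r₁ = 86050 km = 8.605×10⁷ m.
r₂ = 3.541×10⁵ km = 3.541×10⁸ m.
Transfer ellipse a_t = (r₁ + r₂)/2 = 2.201×10⁸ m.
At r₁: circular v_c1 = √(μ/r₁) = 38370 m/s; transfer-perijove v_p = √[μ(2/r₁ − 1/a_t)] = 48670 m/s.
Δv₁ = v_p − v_c1 = 10300 m/s.
At r₂: circular v_c2 = √(μ/r₂) = 18920 m/s; transfer-apojove v_a = √[μ(2/r₂ − 1/a_t)] = 11830 m/s.
Δv₂ = v_c2 − v_a = 7088 m/s.
Total Δv = Δv₁ + Δv₂ = 17390 m/s = 17.39 km/s.

Δv_total ≈ 17.39 km/s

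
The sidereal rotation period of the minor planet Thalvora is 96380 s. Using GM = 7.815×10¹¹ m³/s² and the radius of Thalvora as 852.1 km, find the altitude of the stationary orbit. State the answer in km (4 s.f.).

A synchronous orbit has period T, so by Kepler's third law a = (μT²/4π²)^(1/3).
μT²/4π² = 7.815×10¹¹ × (9.638×10⁴)² / 39.48 = 1.839×10²⁰ m³.
a = 5.687×10⁶ m = 5686.5 km.
Altitude h = a − R = 5686.5 − 852.1 = 4834.4 km.

h_sync ≈ 4834 km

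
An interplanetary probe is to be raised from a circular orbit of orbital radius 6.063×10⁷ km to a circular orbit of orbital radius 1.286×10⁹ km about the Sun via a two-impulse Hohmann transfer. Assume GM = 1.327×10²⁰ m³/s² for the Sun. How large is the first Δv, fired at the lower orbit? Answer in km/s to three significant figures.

Δv ≈ 17.9 km/s

r₁ = 6.063×10⁷ km = 6.063×10¹⁰ m.
r₂ = 1.286×10⁹ km = 1.286×10¹² m.
Transfer ellipse a_t = (r₁ + r₂)/2 = 6.733×10¹¹ m.
At r₁: circular v_c1 = √(μ/r₁) = 46780 m/s; transfer-perihelion v_p = √[μ(2/r₁ − 1/a_t)] = 64660 m/s.
Δv₁ = v_p − v_c1 = 17870 m/s.
= 17.87 km/s.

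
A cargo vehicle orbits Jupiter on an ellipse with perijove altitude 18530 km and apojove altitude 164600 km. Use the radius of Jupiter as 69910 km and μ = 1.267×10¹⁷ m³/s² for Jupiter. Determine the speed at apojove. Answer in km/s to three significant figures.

r_p = 69910 + 18530 = 88440 km = 8.8440×10⁷ m.
r_a = 69910 + 164600 = 234510 km = 2.3451×10⁸ m.
Semi-major axis a = (r_p + r_a)/2 = 1.6148×10⁵ km = 1.615×10⁸ m.
Vis-viva: v² = μ(2/r − 1/a) = 1.267×10¹⁷ × (8.528×10⁻⁹ − 6.193×10⁻⁹) = 2.959×10⁸ m²/s².
v = 17200 m/s = 17.20 km/s.

v ≈ 17.2 km/s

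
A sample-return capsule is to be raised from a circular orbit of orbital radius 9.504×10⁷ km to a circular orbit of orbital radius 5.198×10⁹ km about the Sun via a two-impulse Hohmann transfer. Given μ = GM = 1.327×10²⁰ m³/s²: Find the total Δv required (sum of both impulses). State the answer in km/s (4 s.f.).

Δv_total ≈ 19.10 km/s

r₁ = 9.504×10⁷ km = 9.504×10¹⁰ m.
r₂ = 5.198×10⁹ km = 5.198×10¹² m.
Transfer ellipse a_t = (r₁ + r₂)/2 = 2.647×10¹² m.
At r₁: circular v_c1 = √(μ/r₁) = 37370 m/s; transfer-perihelion v_p = √[μ(2/r₁ − 1/a_t)] = 52370 m/s.
Δv₁ = v_p − v_c1 = 15000 m/s.
At r₂: circular v_c2 = √(μ/r₂) = 5053 m/s; transfer-aphelion v_a = √[μ(2/r₂ − 1/a_t)] = 957.5 m/s.
Δv₂ = v_c2 − v_a = 4095 m/s.
Total Δv = Δv₁ + Δv₂ = 19100 m/s = 19.10 km/s.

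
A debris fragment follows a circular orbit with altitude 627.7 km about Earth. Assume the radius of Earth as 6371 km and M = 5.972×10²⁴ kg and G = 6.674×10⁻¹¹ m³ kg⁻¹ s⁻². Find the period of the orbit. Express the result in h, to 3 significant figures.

μ = GM = 6.674×10⁻¹¹ × 5.972×10²⁴ = 3.986×10¹⁴ m³/s².
r = 6371 + 627.7 = 6998.7 km = 6.9987×10⁶ m.
Kepler's third law: T = 2π√(r³/μ) = 2π√((6.999×10⁶)³ / 3.986×10¹⁴).
r³/μ = 8.601×10⁵ s², so T = 2π × 9.274×10² = 5.827×10³ s.
Converting: 5.827×10³ s ÷ 3600 = 1.619 h.

T ≈ 1.62 h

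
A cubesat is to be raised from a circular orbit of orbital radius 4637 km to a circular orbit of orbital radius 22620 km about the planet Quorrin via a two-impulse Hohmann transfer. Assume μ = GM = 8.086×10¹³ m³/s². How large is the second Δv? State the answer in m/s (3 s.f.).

r₁ = 4637 km = 4.637×10⁶ m.
r₂ = 22620 km = 2.262×10⁷ m.
Transfer ellipse a_t = (r₁ + r₂)/2 = 1.363×10⁷ m.
At r₁: circular v_c1 = √(μ/r₁) = 4176 m/s; transfer-periapsis v_p = √[μ(2/r₁ − 1/a_t)] = 5380 m/s.
At r₂: circular v_c2 = √(μ/r₂) = 1891 m/s; transfer-apoapsis v_a = √[μ(2/r₂ − 1/a_t)] = 1103 m/s.
Δv₂ = v_c2 − v_a = 787.8 m/s.

Δv ≈ 788 m/s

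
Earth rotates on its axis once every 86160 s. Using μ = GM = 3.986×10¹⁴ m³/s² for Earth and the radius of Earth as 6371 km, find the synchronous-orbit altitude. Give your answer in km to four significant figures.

h_sync ≈ 35790 km

A synchronous orbit has period T, so by Kepler's third law a = (μT²/4π²)^(1/3).
μT²/4π² = 3.986×10¹⁴ × (8.616×10⁴)² / 39.48 = 7.495×10²² m³.
a = 4.216×10⁷ m = 42163 km.
Altitude h = a − R = 42163 − 6371 = 35792 km.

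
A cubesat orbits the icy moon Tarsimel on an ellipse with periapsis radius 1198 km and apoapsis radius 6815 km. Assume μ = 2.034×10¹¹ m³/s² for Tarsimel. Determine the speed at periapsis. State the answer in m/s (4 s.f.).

v ≈ 537.4 m/s

Semi-major axis a = (r_p + r_a)/2 = 4006.5 km = 4.006×10⁶ m.
Vis-viva: v² = μ(2/r − 1/a) = 2.034×10¹¹ × (1.669×10⁻⁶ − 2.496×10⁻⁷) = 2.888×10⁵ m²/s².
v = 537.4 m/s.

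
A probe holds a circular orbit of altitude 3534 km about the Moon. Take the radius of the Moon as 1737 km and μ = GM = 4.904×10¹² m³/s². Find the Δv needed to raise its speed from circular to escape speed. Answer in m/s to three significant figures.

Δv ≈ 400 m/s

r = 1737 + 3534 = 5271.0 km = 5.2710×10⁶ m.
Circular speed v_c = √(μ/r) = 964.6 m/s.
Escape speed v_esc = √(2μ/r) = √2 × v_c = 1364 m/s.
Δv = v_esc − v_c = 399.5 m/s.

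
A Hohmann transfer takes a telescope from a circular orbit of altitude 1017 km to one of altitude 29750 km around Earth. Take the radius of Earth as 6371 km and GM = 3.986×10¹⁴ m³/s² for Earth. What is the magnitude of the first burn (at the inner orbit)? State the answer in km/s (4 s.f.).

r₁ = 6371 + 1017 = 7388.0 km = 7.3880×10⁶ m.
r₂ = 6371 + 29750 = 36121 km = 3.6121×10⁷ m.
Transfer ellipse a_t = (r₁ + r₂)/2 = 2.175×10⁷ m.
At r₁: circular v_c1 = √(μ/r₁) = 7345 m/s; transfer-perigee v_p = √[μ(2/r₁ − 1/a_t)] = 9465 m/s.
Δv₁ = v_p − v_c1 = 2120 m/s.
= 2.120 km/s.

Δv ≈ 2.120 km/s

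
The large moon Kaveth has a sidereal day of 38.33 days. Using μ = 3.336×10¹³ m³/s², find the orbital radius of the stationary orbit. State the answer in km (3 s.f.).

r_sync ≈ 2.10×10⁵ km

T = 38.33 days = 3.312×10⁶ s.
A synchronous orbit has period T, so by Kepler's third law a = (μT²/4π²)^(1/3).
μT²/4π² = 3.336×10¹³ × (3.312×10⁶)² / 39.48 = 9.268×10²⁴ m³.
a = 2.101×10⁸ m = 2.1005×10⁵ km.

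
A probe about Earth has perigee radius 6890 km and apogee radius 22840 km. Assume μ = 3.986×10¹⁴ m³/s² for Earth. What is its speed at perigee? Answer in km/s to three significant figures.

v ≈ 9.43 km/s

Semi-major axis a = (r_p + r_a)/2 = 14865 km = 1.486×10⁷ m.
Vis-viva: v² = μ(2/r − 1/a) = 3.986×10¹⁴ × (2.903×10⁻⁷ − 6.727×10⁻⁸) = 8.889×10⁷ m²/s².
v = 9428 m/s = 9.428 km/s.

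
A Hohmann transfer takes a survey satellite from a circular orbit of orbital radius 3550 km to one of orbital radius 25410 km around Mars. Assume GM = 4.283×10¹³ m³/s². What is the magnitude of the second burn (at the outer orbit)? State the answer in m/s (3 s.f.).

r₁ = 3550 km = 3.550×10⁶ m.
r₂ = 25410 km = 2.541×10⁷ m.
Transfer ellipse a_t = (r₁ + r₂)/2 = 1.448×10⁷ m.
At r₁: circular v_c1 = √(μ/r₁) = 3473 m/s; transfer-periapsis v_p = √[μ(2/r₁ − 1/a_t)] = 4601 m/s.
At r₂: circular v_c2 = √(μ/r₂) = 1298 m/s; transfer-apoapsis v_a = √[μ(2/r₂ − 1/a_t)] = 642.8 m/s.
Δv₂ = v_c2 − v_a = 655.5 m/s.

Δv ≈ 655 m/s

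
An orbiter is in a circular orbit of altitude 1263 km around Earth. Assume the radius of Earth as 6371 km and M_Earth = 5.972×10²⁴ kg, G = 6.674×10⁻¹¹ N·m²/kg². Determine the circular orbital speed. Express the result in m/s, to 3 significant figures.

v ≈ 7230 m/s

μ = GM = 6.674×10⁻¹¹ × 5.972×10²⁴ = 3.986×10¹⁴ m³/s².
r = 6371 + 1263 = 7634.0 km = 7.6340×10⁶ m.
For a circular orbit v = √(μ/r) = √(3.986×10¹⁴ / 7.634×10⁶) = √(5.221×10⁷) = 7226 m/s.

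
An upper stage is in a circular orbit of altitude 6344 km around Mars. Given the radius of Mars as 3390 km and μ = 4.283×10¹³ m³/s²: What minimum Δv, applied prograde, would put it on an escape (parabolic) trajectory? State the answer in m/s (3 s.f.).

Δv ≈ 869 m/s

r = 3390 + 6344 = 9734.0 km = 9.7340×10⁶ m.
Circular speed v_c = √(μ/r) = 2098 m/s.
Escape speed v_esc = √(2μ/r) = √2 × v_c = 2966 m/s.
Δv = v_esc − v_c = 868.9 m/s.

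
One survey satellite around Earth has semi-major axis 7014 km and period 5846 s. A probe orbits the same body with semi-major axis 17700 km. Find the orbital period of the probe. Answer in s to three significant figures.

T₂ ≈ 23400 s

Kepler's third law: T² ∝ a³, so T₂ = T₁ (a₂/a₁)^(3/2).
a₂/a₁ = 2.524, (a₂/a₁)^(3/2) = 4.009.
T₂ = 5846 × 4.009 = 23440 s.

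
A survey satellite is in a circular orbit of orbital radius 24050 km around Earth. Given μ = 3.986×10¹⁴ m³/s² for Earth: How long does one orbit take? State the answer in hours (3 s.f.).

r = 24050 km = 2.405×10⁷ m.
Kepler's third law: T = 2π√(r³/μ) = 2π√((2.405×10⁷)³ / 3.986×10¹⁴).
r³/μ = 3.490×10⁷ s², so T = 2π × 5.908×10³ = 3.712×10⁴ s.
Converting: 3.712×10⁴ s ÷ 3600 = 10.31 hours.

T ≈ 10.3 hours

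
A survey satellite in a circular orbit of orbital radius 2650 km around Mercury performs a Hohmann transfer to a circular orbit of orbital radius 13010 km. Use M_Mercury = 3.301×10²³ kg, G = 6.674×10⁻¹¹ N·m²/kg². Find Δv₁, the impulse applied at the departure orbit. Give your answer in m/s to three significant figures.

μ = GM = 6.674×10⁻¹¹ × 3.301×10²³ = 2.203×10¹³ m³/s².
r₁ = 2650 km = 2.650×10⁶ m.
r₂ = 13010 km = 1.301×10⁷ m.
Transfer ellipse a_t = (r₁ + r₂)/2 = 7.830×10⁶ m.
At r₁: circular v_c1 = √(μ/r₁) = 2883 m/s; transfer-periherm v_p = √[μ(2/r₁ − 1/a_t)] = 3717 m/s.
Δv₁ = v_p − v_c1 = 833.3 m/s.

Δv ≈ 833 m/s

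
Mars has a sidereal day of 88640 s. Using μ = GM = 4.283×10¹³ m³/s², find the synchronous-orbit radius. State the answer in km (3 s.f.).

r_sync ≈ 20400 km

A synchronous orbit has period T, so by Kepler's third law a = (μT²/4π²)^(1/3).
μT²/4π² = 4.283×10¹³ × (8.864×10⁴)² / 39.48 = 8.524×10²¹ m³.
a = 2.043×10⁷ m = 20428 km.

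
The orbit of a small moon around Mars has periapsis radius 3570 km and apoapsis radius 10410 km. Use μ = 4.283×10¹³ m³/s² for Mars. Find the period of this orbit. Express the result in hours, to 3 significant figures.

T ≈ 4.93 hours

Semi-major axis a = (r_p + r_a)/2 = (3570.0 + 10410)/2 = 6990.0 km = 6.990×10⁶ m.
By Kepler's third law T = 2π√(a³/μ) = 2π × 2.824×10³ = 1.774×10⁴ s.
= 4.929 hours.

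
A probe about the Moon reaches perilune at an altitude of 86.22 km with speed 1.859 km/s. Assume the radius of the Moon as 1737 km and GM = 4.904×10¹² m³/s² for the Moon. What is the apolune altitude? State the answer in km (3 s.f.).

r_p = 1737 + 86.22 = 1823.2 km = 1.823×10⁶ m.
Specific energy ε = v²/2 − μ/r = -9.618×10⁵ J/kg, so a = −μ/(2ε) = 2.549×10⁶ m.
The apsides satisfy r_p + r_a = 2a, so the apolune radius is 2a − r_p = 3.276×10⁶ m = 3275.5 km.
Apolune altitude = 3275.5 − 1737 = 1538.5 km.

apolune altitude ≈ 1540 km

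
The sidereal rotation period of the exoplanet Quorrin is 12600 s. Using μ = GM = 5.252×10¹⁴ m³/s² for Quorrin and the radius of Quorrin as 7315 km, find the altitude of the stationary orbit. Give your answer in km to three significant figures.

A synchronous orbit has period T, so by Kepler's third law a = (μT²/4π²)^(1/3).
μT²/4π² = 5.252×10¹⁴ × (1.260×10⁴)² / 39.48 = 2.112×10²¹ m³.
a = 1.283×10⁷ m = 12830 km.
Altitude h = a − R = 12830 − 7315 = 5515.3 km.

h_sync ≈ 5520 km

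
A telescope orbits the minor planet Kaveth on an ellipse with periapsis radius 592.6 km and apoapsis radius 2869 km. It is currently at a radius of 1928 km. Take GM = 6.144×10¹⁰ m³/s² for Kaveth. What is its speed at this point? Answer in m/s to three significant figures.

v ≈ 168 m/s

Semi-major axis a = (r_p + r_a)/2 = 1730.8 km = 1.731×10⁶ m.
Vis-viva: v² = μ(2/r − 1/a) = 6.144×10¹⁰ × (1.037×10⁻⁶ − 5.778×10⁻⁷) = 2.824×10⁴ m²/s².
v = 168.0 m/s.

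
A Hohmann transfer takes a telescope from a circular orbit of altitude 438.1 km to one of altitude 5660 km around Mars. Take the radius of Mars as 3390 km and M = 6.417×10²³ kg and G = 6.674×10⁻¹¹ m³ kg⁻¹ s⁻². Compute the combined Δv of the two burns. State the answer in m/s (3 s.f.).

Δv_total ≈ 1120 m/s

μ = GM = 6.674×10⁻¹¹ × 6.417×10²³ = 4.283×10¹³ m³/s².
r₁ = 3390 + 438.1 = 3828.1 km = 3.8281×10⁶ m.
r₂ = 3390 + 5660 = 9050.0 km = 9.0500×10⁶ m.
Transfer ellipse a_t = (r₁ + r₂)/2 = 6.439×10⁶ m.
At r₁: circular v_c1 = √(μ/r₁) = 3345 m/s; transfer-periapsis v_p = √[μ(2/r₁ − 1/a_t)] = 3965 m/s.
Δv₁ = v_p − v_c1 = 620.6 m/s.
At r₂: circular v_c2 = √(μ/r₂) = 2175 m/s; transfer-apoapsis v_a = √[μ(2/r₂ − 1/a_t)] = 1677 m/s.
Δv₂ = v_c2 − v_a = 498.1 m/s.
Total Δv = Δv₁ + Δv₂ = 1119 m/s.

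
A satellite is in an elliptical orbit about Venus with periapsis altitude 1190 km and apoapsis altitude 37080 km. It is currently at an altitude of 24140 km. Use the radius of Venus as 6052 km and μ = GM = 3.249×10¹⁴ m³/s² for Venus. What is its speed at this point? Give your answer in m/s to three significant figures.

r_p = 6052 + 1190 = 7242.0 km = 7.2420×10⁶ m.
r_a = 6052 + 37080 = 43132 km = 4.3132×10⁷ m.
r = 6052 + 24140 = 30192 km = 3.019×10⁷ m.
Semi-major axis a = (r_p + r_a)/2 = 25187 km = 2.519×10⁷ m.
Vis-viva: v² = μ(2/r − 1/a) = 3.249×10¹⁴ × (6.624×10⁻⁸ − 3.970×10⁻⁸) = 8.623×10⁶ m²/s².
v = 2936 m/s.

v ≈ 2940 m/s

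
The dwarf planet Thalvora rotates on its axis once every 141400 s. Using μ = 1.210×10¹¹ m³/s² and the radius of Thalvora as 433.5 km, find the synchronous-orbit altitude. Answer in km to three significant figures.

A synchronous orbit has period T, so by Kepler's third law a = (μT²/4π²)^(1/3).
μT²/4π² = 1.210×10¹¹ × (1.414×10⁵)² / 39.48 = 6.128×10¹⁹ m³.
a = 3.943×10⁶ m = 3942.5 km.
Altitude h = a − R = 3942.5 − 433.5 = 3509.0 km.

h_sync ≈ 3510 km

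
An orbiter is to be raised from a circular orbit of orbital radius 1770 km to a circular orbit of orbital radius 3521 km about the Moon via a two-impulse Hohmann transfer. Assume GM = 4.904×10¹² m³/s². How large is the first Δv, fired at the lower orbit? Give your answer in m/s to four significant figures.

Δv ≈ 255.8 m/s

r₁ = 1770 km = 1.770×10⁶ m.
r₂ = 3521 km = 3.521×10⁶ m.
Transfer ellipse a_t = (r₁ + r₂)/2 = 2.646×10⁶ m.
At r₁: circular v_c1 = √(μ/r₁) = 1665 m/s; transfer-perilune v_p = √[μ(2/r₁ − 1/a_t)] = 1920 m/s.
Δv₁ = v_p − v_c1 = 255.8 m/s.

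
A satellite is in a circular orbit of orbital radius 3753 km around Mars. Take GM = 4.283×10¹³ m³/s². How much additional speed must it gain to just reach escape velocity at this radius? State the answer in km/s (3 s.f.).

Δv ≈ 1.40 km/s

r = 3753 km = 3.753×10⁶ m.
Circular speed v_c = √(μ/r) = 3378 m/s.
Escape speed v_esc = √(2μ/r) = √2 × v_c = 4777 m/s.
Δv = v_esc − v_c = 1399 m/s = 1.399 km/s.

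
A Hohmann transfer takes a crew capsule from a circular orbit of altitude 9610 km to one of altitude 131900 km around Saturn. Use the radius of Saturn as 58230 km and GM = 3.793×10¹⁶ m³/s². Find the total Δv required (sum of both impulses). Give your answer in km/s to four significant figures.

r₁ = 58230 + 9610 = 67840 km = 6.7840×10⁷ m.
r₂ = 58230 + 131900 = 190130 km = 1.9013×10⁸ m.
Transfer ellipse a_t = (r₁ + r₂)/2 = 1.290×10⁸ m.
At r₁: circular v_c1 = √(μ/r₁) = 23650 m/s; transfer-perikrone v_p = √[μ(2/r₁ − 1/a_t)] = 28710 m/s.
Δv₁ = v_p − v_c1 = 5063 m/s.
At r₂: circular v_c2 = √(μ/r₂) = 14120 m/s; transfer-apokrone v_a = √[μ(2/r₂ − 1/a_t)] = 10240 m/s.
Δv₂ = v_c2 − v_a = 3881 m/s.
Total Δv = Δv₁ + Δv₂ = 8944 m/s = 8.944 km/s.

Δv_total ≈ 8.944 km/s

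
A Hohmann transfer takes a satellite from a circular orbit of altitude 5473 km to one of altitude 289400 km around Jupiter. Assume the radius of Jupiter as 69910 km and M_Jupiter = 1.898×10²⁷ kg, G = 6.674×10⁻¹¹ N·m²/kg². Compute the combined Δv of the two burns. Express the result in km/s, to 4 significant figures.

μ = GM = 6.674×10⁻¹¹ × 1.898×10²⁷ = 1.267×10¹⁷ m³/s².
r₁ = 69910 + 5473 = 75383 km = 7.5383×10⁷ m.
r₂ = 69910 + 289400 = 359310 km = 3.5931×10⁸ m.
Transfer ellipse a_t = (r₁ + r₂)/2 = 2.173×10⁸ m.
At r₁: circular v_c1 = √(μ/r₁) = 40990 m/s; transfer-perijove v_p = √[μ(2/r₁ − 1/a_t)] = 52710 m/s.
Δv₁ = v_p − v_c1 = 11710 m/s.
At r₂: circular v_c2 = √(μ/r₂) = 18780 m/s; transfer-apojove v_a = √[μ(2/r₂ − 1/a_t)] = 11060 m/s.
Δv₂ = v_c2 − v_a = 7718 m/s.
Total Δv = Δv₁ + Δv₂ = 19430 m/s = 19.43 km/s.

Δv_total ≈ 19.43 km/s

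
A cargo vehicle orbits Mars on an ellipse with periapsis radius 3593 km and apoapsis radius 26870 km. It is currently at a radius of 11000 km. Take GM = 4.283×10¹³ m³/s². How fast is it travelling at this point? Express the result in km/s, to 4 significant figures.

v ≈ 2.231 km/s

Semi-major axis a = (r_p + r_a)/2 = 15232 km = 1.523×10⁷ m.
Vis-viva: v² = μ(2/r − 1/a) = 4.283×10¹³ × (1.818×10⁻⁷ − 6.565×10⁻⁸) = 4.975×10⁶ m²/s².
v = 2231 m/s = 2.231 km/s.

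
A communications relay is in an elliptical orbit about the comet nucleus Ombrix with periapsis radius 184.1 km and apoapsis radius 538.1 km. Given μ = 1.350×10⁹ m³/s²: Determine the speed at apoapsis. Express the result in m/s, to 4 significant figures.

v ≈ 35.76 m/s

Semi-major axis a = (r_p + r_a)/2 = 361.10 km = 3.611×10⁵ m.
Vis-viva: v² = μ(2/r − 1/a) = 1.350×10⁹ × (3.717×10⁻⁶ − 2.769×10⁻⁶) = 1.279×10³ m²/s².
v = 35.76 m/s.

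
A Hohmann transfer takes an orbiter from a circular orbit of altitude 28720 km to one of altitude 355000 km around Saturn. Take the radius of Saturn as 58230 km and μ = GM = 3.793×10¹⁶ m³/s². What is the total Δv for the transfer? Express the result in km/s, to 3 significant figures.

r₁ = 58230 + 28720 = 86950 km = 8.6950×10⁷ m.
r₂ = 58230 + 355000 = 413230 km = 4.1323×10⁸ m.
Transfer ellipse a_t = (r₁ + r₂)/2 = 2.501×10⁸ m.
At r₁: circular v_c1 = √(μ/r₁) = 20890 m/s; transfer-perikrone v_p = √[μ(2/r₁ − 1/a_t)] = 26850 m/s.
Δv₁ = v_p − v_c1 = 5961 m/s.
At r₂: circular v_c2 = √(μ/r₂) = 9581 m/s; transfer-apokrone v_a = √[μ(2/r₂ − 1/a_t)] = 5649 m/s.
Δv₂ = v_c2 − v_a = 3932 m/s.
Total Δv = Δv₁ + Δv₂ = 9893 m/s = 9.893 km/s.

Δv_total ≈ 9.89 km/s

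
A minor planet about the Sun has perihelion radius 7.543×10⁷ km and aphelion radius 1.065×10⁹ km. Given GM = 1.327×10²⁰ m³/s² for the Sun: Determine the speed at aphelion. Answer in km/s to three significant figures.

v ≈ 4.06 km/s

Semi-major axis a = (r_p + r_a)/2 = 5.7022×10⁸ km = 5.702×10¹¹ m.
Vis-viva: v² = μ(2/r − 1/a) = 1.327×10²⁰ × (1.878×10⁻¹² − 1.754×10⁻¹²) = 1.648×10⁷ m²/s².
v = 4060 m/s = 4.060 km/s.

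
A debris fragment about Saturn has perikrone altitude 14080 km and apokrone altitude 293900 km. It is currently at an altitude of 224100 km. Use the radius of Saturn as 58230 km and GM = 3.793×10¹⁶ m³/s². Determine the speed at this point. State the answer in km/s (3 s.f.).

v ≈ 9.48 km/s

r_p = 58230 + 14080 = 72310 km = 7.2310×10⁷ m.
r_a = 58230 + 293900 = 352130 km = 3.5213×10⁸ m.
r = 58230 + 224100 = 2.8233×10⁵ km = 2.823×10⁸ m.
Semi-major axis a = (r_p + r_a)/2 = 2.1222×10⁵ km = 2.122×10⁸ m.
Vis-viva: v² = μ(2/r − 1/a) = 3.793×10¹⁶ × (7.084×10⁻⁹ − 4.712×10⁻⁹) = 8.996×10⁷ m²/s².
v = 9485 m/s = 9.485 km/s.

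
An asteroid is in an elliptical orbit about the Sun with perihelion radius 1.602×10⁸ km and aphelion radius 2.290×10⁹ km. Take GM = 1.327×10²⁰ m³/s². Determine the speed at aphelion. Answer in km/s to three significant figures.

Semi-major axis a = (r_p + r_a)/2 = 1.2251×10⁹ km = 1.225×10¹² m.
Vis-viva: v² = μ(2/r − 1/a) = 1.327×10²⁰ × (8.734×10⁻¹³ − 8.163×10⁻¹³) = 7.578×10⁶ m²/s².
v = 2753 m/s = 2.753 km/s.

v ≈ 2.75 km/s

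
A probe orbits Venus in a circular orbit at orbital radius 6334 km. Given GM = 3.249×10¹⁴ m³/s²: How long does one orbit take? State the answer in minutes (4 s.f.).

T ≈ 92.61 minutes

r = 6334 km = 6.334×10⁶ m.
Kepler's third law: T = 2π√(r³/μ) = 2π√((6.334×10⁶)³ / 3.249×10¹⁴).
r³/μ = 7.821×10⁵ s², so T = 2π × 8.844×10² = 5.557×10³ s.
Converting: 5.557×10³ s ÷ 60.00 = 92.61 minutes.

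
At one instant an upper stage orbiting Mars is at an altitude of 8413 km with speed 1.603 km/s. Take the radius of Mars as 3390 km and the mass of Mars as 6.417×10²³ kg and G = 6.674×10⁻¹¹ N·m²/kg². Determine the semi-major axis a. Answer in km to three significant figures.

μ = GM = 6.674×10⁻¹¹ × 6.417×10²³ = 4.283×10¹³ m³/s².
r = 3390 + 8413 = 11803 km = 1.180×10⁷ m.
Vis-viva rearranged: 1/a = 2/r − v²/μ = 1.694×10⁻⁷ − 6.000×10⁻⁸ = 1.094×10⁻⁷ m⁻¹.
a = 9.137×10⁶ m = 9136.7 km.

a ≈ 9140 km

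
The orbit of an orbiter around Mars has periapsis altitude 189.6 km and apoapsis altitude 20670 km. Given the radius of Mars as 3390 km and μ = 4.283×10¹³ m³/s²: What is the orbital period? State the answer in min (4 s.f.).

T ≈ 822.1 min

r_p = 3390 + 189.6 = 3579.6 km = 3.5796×10⁶ m.
r_a = 3390 + 20670 = 24060 km = 2.4060×10⁷ m.
Semi-major axis a = (r_p + r_a)/2 = (3579.6 + 24060)/2 = 13820 km = 1.382×10⁷ m.
By Kepler's third law T = 2π√(a³/μ) = 2π × 7.850×10³ = 4.932×10⁴ s.
= 822.1 min.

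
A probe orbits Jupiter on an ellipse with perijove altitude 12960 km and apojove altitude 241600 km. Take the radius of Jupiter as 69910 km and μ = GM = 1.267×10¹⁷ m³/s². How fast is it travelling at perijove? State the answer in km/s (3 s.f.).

v ≈ 49.1 km/s

r_p = 69910 + 12960 = 82870 km = 8.2870×10⁷ m.
r_a = 69910 + 241600 = 311510 km = 3.1151×10⁸ m.
Semi-major axis a = (r_p + r_a)/2 = 1.9719×10⁵ km = 1.972×10⁸ m.
Vis-viva: v² = μ(2/r − 1/a) = 1.267×10¹⁷ × (2.413×10⁻⁸ − 5.071×10⁻⁹) = 2.415×10⁹ m²/s².
v = 49150 m/s = 49.15 km/s.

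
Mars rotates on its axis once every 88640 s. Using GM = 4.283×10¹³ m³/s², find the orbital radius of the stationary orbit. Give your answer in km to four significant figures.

r_sync ≈ 20430 km

A synchronous orbit has period T, so by Kepler's third law a = (μT²/4π²)^(1/3).
μT²/4π² = 4.283×10¹³ × (8.864×10⁴)² / 39.48 = 8.524×10²¹ m³.
a = 2.043×10⁷ m = 20428 km.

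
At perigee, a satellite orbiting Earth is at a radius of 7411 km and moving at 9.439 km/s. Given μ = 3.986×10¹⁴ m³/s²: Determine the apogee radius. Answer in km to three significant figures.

apogee radius ≈ 35700 km

r_p = 7.411×10⁶ m.
Specific energy ε = v²/2 − μ/r = -9.238×10⁶ J/kg, so a = −μ/(2ε) = 2.157×10⁷ m.
The apsides satisfy r_p + r_a = 2a, so the apogee radius is 2a − r_p = 3.574×10⁷ m = 35739 km.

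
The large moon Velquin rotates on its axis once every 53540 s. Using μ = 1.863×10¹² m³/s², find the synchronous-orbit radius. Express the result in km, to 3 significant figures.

A synchronous orbit has period T, so by Kepler's third law a = (μT²/4π²)^(1/3).
μT²/4π² = 1.863×10¹² × (5.354×10⁴)² / 39.48 = 1.353×10²⁰ m³.
a = 5.133×10⁶ m = 5133.4 km.

r_sync ≈ 5130 km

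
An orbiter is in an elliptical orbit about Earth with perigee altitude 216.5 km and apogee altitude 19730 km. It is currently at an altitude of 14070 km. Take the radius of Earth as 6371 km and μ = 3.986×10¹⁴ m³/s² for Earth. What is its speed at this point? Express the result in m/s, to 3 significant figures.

v ≈ 3820 m/s

r_p = 6371 + 216.5 = 6587.5 km = 6.5875×10⁶ m.
r_a = 6371 + 19730 = 26101 km = 2.6101×10⁷ m.
r = 6371 + 14070 = 20441 km = 2.044×10⁷ m.
Semi-major axis a = (r_p + r_a)/2 = 16344 km = 1.634×10⁷ m.
Vis-viva: v² = μ(2/r − 1/a) = 3.986×10¹⁴ × (9.784×10⁻⁸ − 6.118×10⁻⁸) = 1.461×10⁷ m²/s².
v = 3823 m/s.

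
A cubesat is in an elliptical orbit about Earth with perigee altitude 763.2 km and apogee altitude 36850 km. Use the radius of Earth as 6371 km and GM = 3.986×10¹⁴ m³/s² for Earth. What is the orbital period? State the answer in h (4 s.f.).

T ≈ 11.04 h

r_p = 6371 + 763.2 = 7134.2 km = 7.1342×10⁶ m.
r_a = 6371 + 36850 = 43221 km = 4.3221×10⁷ m.
Semi-major axis a = (r_p + r_a)/2 = (7134.2 + 43221)/2 = 25178 km = 2.518×10⁷ m.
By Kepler's third law T = 2π√(a³/μ) = 2π × 6.328×10³ = 3.976×10⁴ s.
= 11.04 h.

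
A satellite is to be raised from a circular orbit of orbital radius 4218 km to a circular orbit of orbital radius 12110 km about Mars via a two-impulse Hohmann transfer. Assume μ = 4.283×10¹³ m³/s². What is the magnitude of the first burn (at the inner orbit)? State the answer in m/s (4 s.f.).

r₁ = 4218 km = 4.218×10⁶ m.
r₂ = 12110 km = 1.211×10⁷ m.
Transfer ellipse a_t = (r₁ + r₂)/2 = 8.164×10⁶ m.
At r₁: circular v_c1 = √(μ/r₁) = 3187 m/s; transfer-periapsis v_p = √[μ(2/r₁ − 1/a_t)] = 3881 m/s.
Δv₁ = v_p − v_c1 = 694.4 m/s.

Δv ≈ 694.4 m/s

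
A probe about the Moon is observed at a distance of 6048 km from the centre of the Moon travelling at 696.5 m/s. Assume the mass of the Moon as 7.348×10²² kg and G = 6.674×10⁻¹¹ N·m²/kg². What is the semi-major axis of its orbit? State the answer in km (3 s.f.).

μ = GM = 6.674×10⁻¹¹ × 7.348×10²² = 4.904×10¹² m³/s².
r = 6.048×10⁶ m.
Specific orbital energy ε = v²/2 − μ/r = (696.5)²/2 − 4.904×10¹²/6.048×10⁶ = -5.683×10⁵ J/kg.
Since ε = −μ/(2a), a = −μ/(2ε) = 4.315×10⁶ m = 4314.7 km.

a ≈ 4310 km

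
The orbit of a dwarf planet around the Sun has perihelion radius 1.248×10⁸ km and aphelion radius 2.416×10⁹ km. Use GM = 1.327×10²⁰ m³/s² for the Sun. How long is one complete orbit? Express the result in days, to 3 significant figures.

T ≈ 9040 days

Semi-major axis a = (r_p + r_a)/2 = (1.2480×10⁸ + 2.4160×10⁹)/2 = 1.2704×10⁹ km = 1.270×10¹² m.
By Kepler's third law T = 2π√(a³/μ) = 2π × 1.243×10⁸ = 7.810×10⁸ s.
= 9039 days.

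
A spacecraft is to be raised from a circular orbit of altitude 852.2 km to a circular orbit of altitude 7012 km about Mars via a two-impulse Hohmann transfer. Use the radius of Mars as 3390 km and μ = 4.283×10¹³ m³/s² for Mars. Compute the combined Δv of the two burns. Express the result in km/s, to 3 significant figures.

r₁ = 3390 + 852.2 = 4242.2 km = 4.2422×10⁶ m.
r₂ = 3390 + 7012 = 10402 km = 1.0402×10⁷ m.
Transfer ellipse a_t = (r₁ + r₂)/2 = 7.322×10⁶ m.
At r₁: circular v_c1 = √(μ/r₁) = 3177 m/s; transfer-periapsis v_p = √[μ(2/r₁ − 1/a_t)] = 3787 m/s.
Δv₁ = v_p − v_c1 = 609.8 m/s.
At r₂: circular v_c2 = √(μ/r₂) = 2029 m/s; transfer-apoapsis v_a = √[μ(2/r₂ − 1/a_t)] = 1545 m/s.
Δv₂ = v_c2 − v_a = 484.6 m/s.
Total Δv = Δv₁ + Δv₂ = 1094 m/s = 1.094 km/s.

Δv_total ≈ 1.09 km/s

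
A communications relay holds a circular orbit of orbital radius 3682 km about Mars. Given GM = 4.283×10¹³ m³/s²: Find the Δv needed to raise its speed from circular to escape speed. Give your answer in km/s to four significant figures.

r = 3682 km = 3.682×10⁶ m.
Circular speed v_c = √(μ/r) = 3411 m/s.
Escape speed v_esc = √(2μ/r) = √2 × v_c = 4823 m/s.
Δv = v_esc − v_c = 1413 m/s = 1.413 km/s.

Δv ≈ 1.413 km/s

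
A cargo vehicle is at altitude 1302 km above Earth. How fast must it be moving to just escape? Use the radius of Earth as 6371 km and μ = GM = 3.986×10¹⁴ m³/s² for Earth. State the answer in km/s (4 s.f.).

r = 6371 + 1302 = 7673.0 km = 7.6730×10⁶ m.
Escape speed v_esc = √(2μ/r) = √(2 × 3.986×10¹⁴ / 7.673×10⁶) = √(1.039×10⁸) = 10190 m/s.
= 10.19 km/s.

v_esc ≈ 10.19 km/s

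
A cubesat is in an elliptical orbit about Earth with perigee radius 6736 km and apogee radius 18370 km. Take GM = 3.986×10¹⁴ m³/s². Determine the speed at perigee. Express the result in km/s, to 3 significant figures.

Semi-major axis a = (r_p + r_a)/2 = 12553 km = 1.255×10⁷ m.
Vis-viva: v² = μ(2/r − 1/a) = 3.986×10¹⁴ × (2.969×10⁻⁷ − 7.966×10⁻⁸) = 8.660×10⁷ m²/s².
v = 9306 m/s = 9.306 km/s.

v ≈ 9.31 km/s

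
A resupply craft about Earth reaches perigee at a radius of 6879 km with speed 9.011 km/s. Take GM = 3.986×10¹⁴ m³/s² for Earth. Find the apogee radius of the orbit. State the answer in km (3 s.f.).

apogee radius ≈ 16100 km

r_p = 6.879×10⁶ m.
Specific energy ε = v²/2 − μ/r = -1.735×10⁷ J/kg, so a = −μ/(2ε) = 1.149×10⁷ m.
The apsides satisfy r_p + r_a = 2a, so the apogee radius is 2a − r_p = 1.610×10⁷ m = 16101 km.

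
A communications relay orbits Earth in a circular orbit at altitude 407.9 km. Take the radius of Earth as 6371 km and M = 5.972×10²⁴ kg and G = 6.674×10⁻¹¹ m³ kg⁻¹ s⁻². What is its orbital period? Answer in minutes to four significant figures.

T ≈ 92.58 minutes

μ = GM = 6.674×10⁻¹¹ × 5.972×10²⁴ = 3.986×10¹⁴ m³/s².
r = 6371 + 407.9 = 6778.9 km = 6.7789×10⁶ m.
Kepler's third law: T = 2π√(r³/μ) = 2π√((6.779×10⁶)³ / 3.986×10¹⁴).
r³/μ = 7.816×10⁵ s², so T = 2π × 8.841×10² = 5.555×10³ s.
Converting: 5.555×10³ s ÷ 60.00 = 92.58 minutes.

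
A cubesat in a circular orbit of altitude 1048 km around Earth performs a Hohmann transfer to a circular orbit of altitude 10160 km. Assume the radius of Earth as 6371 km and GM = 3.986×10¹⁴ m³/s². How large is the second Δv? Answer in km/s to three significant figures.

Δv ≈ 1.05 km/s

r₁ = 6371 + 1048 = 7419.0 km = 7.4190×10⁶ m.
r₂ = 6371 + 10160 = 16531 km = 1.6531×10⁷ m.
Transfer ellipse a_t = (r₁ + r₂)/2 = 1.198×10⁷ m.
At r₁: circular v_c1 = √(μ/r₁) = 7330 m/s; transfer-perigee v_p = √[μ(2/r₁ − 1/a_t)] = 8612 m/s.
At r₂: circular v_c2 = √(μ/r₂) = 4910 m/s; transfer-apogee v_a = √[μ(2/r₂ − 1/a_t)] = 3865 m/s.
Δv₂ = v_c2 − v_a = 1045 m/s.
= 1.045 km/s.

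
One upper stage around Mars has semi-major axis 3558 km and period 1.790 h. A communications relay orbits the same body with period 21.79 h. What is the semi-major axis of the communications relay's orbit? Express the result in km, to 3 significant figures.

Kepler's third law: a³ ∝ T², so a₂ = a₁ (T₂/T₁)^(2/3).
T₂/T₁ = 12.17, (T₂/T₁)^(2/3) = 5.292.
a₂ = 3558 × 5.292 = 18830 km.

a₂ ≈ 18800 km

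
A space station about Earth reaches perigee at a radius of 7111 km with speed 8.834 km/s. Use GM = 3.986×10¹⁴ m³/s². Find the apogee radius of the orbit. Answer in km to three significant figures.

r_p = 7.111×10⁶ m.
Specific energy ε = v²/2 − μ/r = -1.703×10⁷ J/kg, so a = −μ/(2ε) = 1.170×10⁷ m.
The apsides satisfy r_p + r_a = 2a, so the apogee radius is 2a − r_p = 1.629×10⁷ m = 16289 km.

apogee radius ≈ 16300 km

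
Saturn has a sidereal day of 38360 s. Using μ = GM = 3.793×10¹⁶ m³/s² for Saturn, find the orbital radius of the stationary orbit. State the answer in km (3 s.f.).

r_sync ≈ 1.12×10⁵ km

A synchronous orbit has period T, so by Kepler's third law a = (μT²/4π²)^(1/3).
μT²/4π² = 3.793×10¹⁶ × (3.836×10⁴)² / 39.48 = 1.414×10²⁴ m³.
a = 1.122×10⁸ m = 1.1223×10⁵ km.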